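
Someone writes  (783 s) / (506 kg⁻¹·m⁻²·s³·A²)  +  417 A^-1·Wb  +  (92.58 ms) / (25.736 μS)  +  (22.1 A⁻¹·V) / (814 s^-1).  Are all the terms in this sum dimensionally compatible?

In SI base units:
  (783 s) / (506 kg⁻¹·m⁻²·s³·A²):  [s] / [kg⁻¹·m⁻²·s³·A²] = kg·m²·s⁻²·A⁻²
  417 A^-1·Wb:  Wb·A⁻¹ = V·s·A⁻¹ = kg·m²·s⁻²·A⁻²
  (92.58 ms) / (25.736 μS):  [s] / [kg⁻¹·m⁻²·s³·A²] = kg·m²·s⁻²·A⁻²
  (22.1 A⁻¹·V) / (814 s^-1):  [kg·m²·s⁻³·A⁻²] / [s⁻¹] = kg·m²·s⁻²·A⁻²
Every term reduces to kg·m²·s⁻²·A⁻².

Yes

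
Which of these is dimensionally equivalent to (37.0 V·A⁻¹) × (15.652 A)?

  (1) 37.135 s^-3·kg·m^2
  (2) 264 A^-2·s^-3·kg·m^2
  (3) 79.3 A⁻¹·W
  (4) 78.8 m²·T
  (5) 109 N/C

Reference: [kg·m²·s⁻³·A⁻²] · [A] = kg·m²·s⁻³·A⁻¹.
Each option:
  (1) kg·m²·s⁻³
  (2) kg·m²·s⁻³·A⁻²
  (3) W·A⁻¹ = J·s⁻¹·A⁻¹ = kg·m²·s⁻³·A⁻¹  ← same
  (4) T·m² = Wb·m⁻²·m² = kg·m²·s⁻²·A⁻¹
  (5) N·C⁻¹ = kg·m·s⁻²·(s·A)⁻¹ = kg·m·s⁻³·A⁻¹
Only (3) matches kg·m²·s⁻³·A⁻¹.

(3)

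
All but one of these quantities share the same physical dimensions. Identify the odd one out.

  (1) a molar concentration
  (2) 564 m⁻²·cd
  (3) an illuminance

Work out the base dimensions of each:
  (1) [molar concentration] = m⁻³·mol
  (2) m⁻²·cd
  (3) [illuminance] = m⁻²·cd
All reduce to m⁻²·cd except (1), which is m⁻³·mol.

(1)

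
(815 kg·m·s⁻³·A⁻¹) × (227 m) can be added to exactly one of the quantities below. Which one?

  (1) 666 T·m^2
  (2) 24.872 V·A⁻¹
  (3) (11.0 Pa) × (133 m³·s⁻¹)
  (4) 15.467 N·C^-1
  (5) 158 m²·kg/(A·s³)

(5)

Reference: [kg·m·s⁻³·A⁻¹] · [m] = kg·m²·s⁻³·A⁻¹.
Each option:
  (1) T·m² = Wb·m⁻²·m² = kg·m²·s⁻²·A⁻¹
  (2) V·A⁻¹ = J·C⁻¹·A⁻¹ = kg·m²·s⁻³·A⁻²
  (3) [kg·m⁻¹·s⁻²] · [m³·s⁻¹] = kg·m²·s⁻³
  (4) N·C⁻¹ = kg·m·s⁻²·(s·A)⁻¹ = kg·m·s⁻³·A⁻¹
  (5) kg·m²·s⁻³·A⁻¹  ← same
Only (5) matches kg·m²·s⁻³·A⁻¹.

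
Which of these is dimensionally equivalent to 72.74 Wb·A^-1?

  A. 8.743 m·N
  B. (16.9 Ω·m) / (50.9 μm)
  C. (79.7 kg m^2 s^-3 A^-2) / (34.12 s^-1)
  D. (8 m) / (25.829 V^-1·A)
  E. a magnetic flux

C.

Reference: Wb·A⁻¹ = V·s·A⁻¹ = kg·m²·s⁻²·A⁻².
Each option:
  A. N·m = kg·m·s⁻²·m = kg·m²·s⁻²
  B. [kg·m³·s⁻³·A⁻²] / [m] = kg·m²·s⁻³·A⁻²
  C. [kg·m²·s⁻³·A⁻²] / [s⁻¹] = kg·m²·s⁻²·A⁻²  ← same
  D. [m] / [kg⁻¹·m⁻²·s³·A²] = kg·m³·s⁻³·A⁻²
  E. [magnetic flux] = kg·m²·s⁻²·A⁻¹
Only C. matches kg·m²·s⁻²·A⁻².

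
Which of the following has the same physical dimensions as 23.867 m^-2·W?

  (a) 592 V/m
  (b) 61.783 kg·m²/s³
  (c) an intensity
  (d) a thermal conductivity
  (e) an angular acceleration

(c)

Reference: W·m⁻² = J·s⁻¹·m⁻² = kg·s⁻³.
Each option:
  (a) V·m⁻¹ = J·C⁻¹·m⁻¹ = kg·m·s⁻³·A⁻¹
  (b) kg·m²·s⁻³
  (c) [intensity] = kg·s⁻³  ← same
  (d) [thermal conductivity] = kg·m·s⁻³·K⁻¹
  (e) [angular acceleration] = s⁻²
Only (c) matches kg·s⁻³.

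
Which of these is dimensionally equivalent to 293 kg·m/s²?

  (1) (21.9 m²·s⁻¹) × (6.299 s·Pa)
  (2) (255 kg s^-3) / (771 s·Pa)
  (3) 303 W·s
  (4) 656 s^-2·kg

Reference: kg·m·s⁻².
Each option:
  (1) [m²·s⁻¹] · [kg·m⁻¹·s⁻¹] = kg·m·s⁻²  ← same
  (2) [kg·s⁻³] / [kg·m⁻¹·s⁻¹] = m·s⁻²
  (3) W·s = J·s⁻¹·s = kg·m²·s⁻²
  (4) kg·s⁻²
Only (1) matches kg·m·s⁻².

(1)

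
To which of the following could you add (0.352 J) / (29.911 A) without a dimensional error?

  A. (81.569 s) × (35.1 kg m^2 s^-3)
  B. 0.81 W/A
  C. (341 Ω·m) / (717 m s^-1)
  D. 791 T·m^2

D.

Reference: [kg·m²·s⁻²] / [A] = kg·m²·s⁻²·A⁻¹.
Each option:
  A. [s] · [kg·m²·s⁻³] = kg·m²·s⁻²
  B. W·A⁻¹ = J·s⁻¹·A⁻¹ = kg·m²·s⁻³·A⁻¹
  C. [kg·m³·s⁻³·A⁻²] / [m·s⁻¹] = kg·m²·s⁻²·A⁻²
  D. T·m² = Wb·m⁻²·m² = kg·m²·s⁻²·A⁻¹  ← same
Only D. matches kg·m²·s⁻²·A⁻¹.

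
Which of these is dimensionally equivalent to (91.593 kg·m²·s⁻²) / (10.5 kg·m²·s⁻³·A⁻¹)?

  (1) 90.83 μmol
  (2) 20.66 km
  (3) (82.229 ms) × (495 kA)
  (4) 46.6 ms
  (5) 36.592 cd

(3)

Reference: [kg·m²·s⁻²] / [kg·m²·s⁻³·A⁻¹] = s·A.
Each option:
  (1) mol
  (2) m
  (3) [s] · [A] = s·A  ← same
  (4) s
  (5) cd
Only (3) matches s·A.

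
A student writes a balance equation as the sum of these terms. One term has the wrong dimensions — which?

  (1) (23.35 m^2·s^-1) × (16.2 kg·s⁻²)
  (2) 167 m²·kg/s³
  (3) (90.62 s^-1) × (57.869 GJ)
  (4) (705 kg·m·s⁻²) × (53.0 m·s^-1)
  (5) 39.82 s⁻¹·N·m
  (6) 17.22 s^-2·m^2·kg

Expand each in SI base units:
  (1) [m²·s⁻¹] · [kg·s⁻²] = kg·m²·s⁻³
  (2) kg·m²·s⁻³
  (3) [s⁻¹] · [kg·m²·s⁻²] = kg·m²·s⁻³
  (4) [kg·m·s⁻²] · [m·s⁻¹] = kg·m²·s⁻³
  (5) N·m·s⁻¹ = kg·m·s⁻²·m·s⁻¹ = kg·m²·s⁻³
  (6) kg·m²·s⁻²
All reduce to kg·m²·s⁻³ except (6), which is kg·m²·s⁻².

(6)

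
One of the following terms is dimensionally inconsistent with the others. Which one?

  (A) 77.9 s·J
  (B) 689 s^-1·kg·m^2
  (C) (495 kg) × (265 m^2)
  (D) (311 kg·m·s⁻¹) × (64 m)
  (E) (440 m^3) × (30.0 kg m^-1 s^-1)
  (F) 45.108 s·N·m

Expand each in SI base units:
  (A) J·s = N·m·s = kg·m²·s⁻¹
  (B) kg·m²·s⁻¹
  (C) [kg] · [m²] = kg·m²
  (D) [kg·m·s⁻¹] · [m] = kg·m²·s⁻¹
  (E) [m³] · [kg·m⁻¹·s⁻¹] = kg·m²·s⁻¹
  (F) N·m·s = kg·m·s⁻²·m·s = kg·m²·s⁻¹
All reduce to kg·m²·s⁻¹ except (C), which is kg·m².

(C)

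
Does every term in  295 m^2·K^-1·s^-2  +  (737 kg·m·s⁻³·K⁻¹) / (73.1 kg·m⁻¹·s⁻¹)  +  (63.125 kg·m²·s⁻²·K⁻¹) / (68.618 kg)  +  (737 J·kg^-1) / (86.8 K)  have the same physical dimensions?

Yes

Reduce each to base SI dimensions:
  295 m^2·K^-1·s^-2:  m²·s⁻²·K⁻¹
  (737 kg·m·s⁻³·K⁻¹) / (73.1 kg·m⁻¹·s⁻¹):  [kg·m·s⁻³·K⁻¹] / [kg·m⁻¹·s⁻¹] = m²·s⁻²·K⁻¹
  (63.125 kg·m²·s⁻²·K⁻¹) / (68.618 kg):  [kg·m²·s⁻²·K⁻¹] / [kg] = m²·s⁻²·K⁻¹
  (737 J·kg^-1) / (86.8 K):  [m²·s⁻²] / [K] = m²·s⁻²·K⁻¹
Every term reduces to m²·s⁻²·K⁻¹.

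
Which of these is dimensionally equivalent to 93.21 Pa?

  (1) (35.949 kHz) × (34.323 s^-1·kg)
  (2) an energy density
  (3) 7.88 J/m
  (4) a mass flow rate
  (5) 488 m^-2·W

(2)

Reference: Pa = N·m⁻² = kg·m⁻¹·s⁻².
Each option:
  (1) [s⁻¹] · [kg·s⁻¹] = kg·s⁻²
  (2) [energy density] = kg·m⁻¹·s⁻²  ← same
  (3) J·m⁻¹ = N·m·m⁻¹ = kg·m·s⁻²
  (4) [mass flow rate] = kg·s⁻¹
  (5) W·m⁻² = J·s⁻¹·m⁻² = kg·s⁻³
Only (2) matches kg·m⁻¹·s⁻².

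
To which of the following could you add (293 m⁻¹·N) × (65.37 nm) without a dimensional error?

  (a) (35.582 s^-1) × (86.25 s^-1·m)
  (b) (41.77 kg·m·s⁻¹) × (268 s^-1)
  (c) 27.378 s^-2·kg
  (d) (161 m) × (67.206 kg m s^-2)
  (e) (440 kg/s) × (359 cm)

Reference: [kg·s⁻²] · [m] = kg·m·s⁻².
Each option:
  (a) [s⁻¹] · [m·s⁻¹] = m·s⁻²
  (b) [kg·m·s⁻¹] · [s⁻¹] = kg·m·s⁻²  ← same
  (c) kg·s⁻²
  (d) [m] · [kg·m·s⁻²] = kg·m²·s⁻²
  (e) [kg·s⁻¹] · [m] = kg·m·s⁻¹
Only (b) matches kg·m·s⁻².

(b)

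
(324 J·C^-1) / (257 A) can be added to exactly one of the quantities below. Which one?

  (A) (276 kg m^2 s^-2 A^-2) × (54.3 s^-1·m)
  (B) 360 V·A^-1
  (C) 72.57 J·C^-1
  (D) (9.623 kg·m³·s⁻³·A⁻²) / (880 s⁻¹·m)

(B)

Reference: [kg·m²·s⁻³·A⁻¹] / [A] = kg·m²·s⁻³·A⁻².
Each option:
  (A) [kg·m²·s⁻²·A⁻²] · [m·s⁻¹] = kg·m³·s⁻³·A⁻²
  (B) V·A⁻¹ = J·C⁻¹·A⁻¹ = kg·m²·s⁻³·A⁻²  ← same
  (C) J·C⁻¹ = N·m·(s·A)⁻¹ = kg·m²·s⁻³·A⁻¹
  (D) [kg·m³·s⁻³·A⁻²] / [m·s⁻¹] = kg·m²·s⁻²·A⁻²
Only (B) matches kg·m²·s⁻³·A⁻².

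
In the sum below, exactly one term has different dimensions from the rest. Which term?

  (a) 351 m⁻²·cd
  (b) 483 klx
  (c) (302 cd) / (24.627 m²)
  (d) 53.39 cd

In SI base units:
  (a) m⁻²·cd
  (b) lx = lm·m⁻² = m⁻²·cd
  (c) [cd] / [m²] = m⁻²·cd
  (d) cd
All reduce to m⁻²·cd except (d), which is cd.

(d)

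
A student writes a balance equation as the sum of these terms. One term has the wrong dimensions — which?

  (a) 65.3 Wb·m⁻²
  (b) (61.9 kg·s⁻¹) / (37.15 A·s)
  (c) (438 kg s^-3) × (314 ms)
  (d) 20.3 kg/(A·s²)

Dimensions:
  (a) Wb·m⁻² = V·s·m⁻² = kg·s⁻²·A⁻¹
  (b) [kg·s⁻¹] / [s·A] = kg·s⁻²·A⁻¹
  (c) [kg·s⁻³] · [s] = kg·s⁻²
  (d) kg·s⁻²·A⁻¹
All reduce to kg·s⁻²·A⁻¹ except (c), which is kg·s⁻².

(c)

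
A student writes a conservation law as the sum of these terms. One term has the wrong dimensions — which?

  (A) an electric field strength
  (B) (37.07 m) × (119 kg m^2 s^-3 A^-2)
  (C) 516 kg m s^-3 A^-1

Work out the base dimensions of each:
  (A) [electric field strength] = kg·m·s⁻³·A⁻¹
  (B) [m] · [kg·m²·s⁻³·A⁻²] = kg·m³·s⁻³·A⁻²
  (C) kg·m·s⁻³·A⁻¹
All reduce to kg·m·s⁻³·A⁻¹ except (B), which is kg·m³·s⁻³·A⁻².

(B)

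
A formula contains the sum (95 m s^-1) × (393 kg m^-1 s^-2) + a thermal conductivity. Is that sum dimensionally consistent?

No

In SI base units:
  (95 m s^-1) × (393 kg m^-1 s^-2):  [m·s⁻¹] · [kg·m⁻¹·s⁻²] = kg·s⁻³
  a thermal conductivity:  [thermal conductivity] = kg·m·s⁻³·K⁻¹
kg·s⁻³ ≠ kg·m·s⁻³·K⁻¹, so they cannot be added.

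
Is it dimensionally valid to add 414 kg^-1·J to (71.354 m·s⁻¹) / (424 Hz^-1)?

In SI base units:
  414 kg^-1·J:  J·kg⁻¹ = N·m·kg⁻¹ = m²·s⁻²
  (71.354 m·s⁻¹) / (424 Hz^-1):  [m·s⁻¹] / [s] = m·s⁻²
m²·s⁻² ≠ m·s⁻², so they cannot be added.

No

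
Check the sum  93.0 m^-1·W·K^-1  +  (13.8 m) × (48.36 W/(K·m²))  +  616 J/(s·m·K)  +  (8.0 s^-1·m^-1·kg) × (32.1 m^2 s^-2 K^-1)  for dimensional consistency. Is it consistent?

Work out the base dimensions of each:
  93.0 m^-1·W·K^-1:  W·m⁻¹·K⁻¹ = J·s⁻¹·m⁻¹·K⁻¹ = kg·m·s⁻³·K⁻¹
  (13.8 m) × (48.36 W/(K·m²)):  [m] · [kg·s⁻³·K⁻¹] = kg·m·s⁻³·K⁻¹
  616 J/(s·m·K):  J·s⁻¹·m⁻¹·K⁻¹ = N·m·s⁻¹·m⁻¹·K⁻¹ = kg·m·s⁻³·K⁻¹
  (8.0 s^-1·m^-1·kg) × (32.1 m^2 s^-2 K^-1):  [kg·m⁻¹·s⁻¹] · [m²·s⁻²·K⁻¹] = kg·m·s⁻³·K⁻¹
Every term reduces to kg·m·s⁻³·K⁻¹.

Yes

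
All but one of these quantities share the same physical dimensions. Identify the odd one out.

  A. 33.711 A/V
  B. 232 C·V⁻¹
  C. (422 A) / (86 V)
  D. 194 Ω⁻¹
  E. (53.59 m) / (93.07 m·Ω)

In SI base units:
  A. A·V⁻¹ = A·(J·C⁻¹)⁻¹ = kg⁻¹·m⁻²·s³·A²
  B. C·V⁻¹ = s·A·(J·C⁻¹)⁻¹ = kg⁻¹·m⁻²·s⁴·A²
  C. [A] / [kg·m²·s⁻³·A⁻¹] = kg⁻¹·m⁻²·s³·A²
  D. Ω⁻¹ = (V·A⁻¹)⁻¹ = kg⁻¹·m⁻²·s³·A²
  E. [m] / [kg·m³·s⁻³·A⁻²] = kg⁻¹·m⁻²·s³·A²
All reduce to kg⁻¹·m⁻²·s³·A² except B., which is kg⁻¹·m⁻²·s⁴·A².

B.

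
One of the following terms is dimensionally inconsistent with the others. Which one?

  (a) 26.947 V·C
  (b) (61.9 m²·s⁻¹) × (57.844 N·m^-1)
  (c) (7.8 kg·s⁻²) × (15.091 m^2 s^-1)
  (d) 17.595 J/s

(a)

Dimensions:
  (a) C·V = s·A·J·C⁻¹ = kg·m²·s⁻²
  (b) [m²·s⁻¹] · [kg·s⁻²] = kg·m²·s⁻³
  (c) [kg·s⁻²] · [m²·s⁻¹] = kg·m²·s⁻³
  (d) J·s⁻¹ = N·m·s⁻¹ = kg·m²·s⁻³
All reduce to kg·m²·s⁻³ except (a), which is kg·m²·s⁻².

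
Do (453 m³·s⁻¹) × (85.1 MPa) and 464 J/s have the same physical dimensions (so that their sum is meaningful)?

Work out the base dimensions of each:
  (453 m³·s⁻¹) × (85.1 MPa):  [m³·s⁻¹] · [kg·m⁻¹·s⁻²] = kg·m²·s⁻³
  464 J/s:  J·s⁻¹ = N·m·s⁻¹ = kg·m²·s⁻³
Both are kg·m²·s⁻³, so they have the same dimensions and can be added.

Yes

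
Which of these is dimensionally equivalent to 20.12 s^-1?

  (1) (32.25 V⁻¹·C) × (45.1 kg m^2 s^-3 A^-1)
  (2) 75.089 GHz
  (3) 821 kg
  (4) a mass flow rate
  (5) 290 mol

(2)

Reference: s⁻¹.
Each option:
  (1) [kg⁻¹·m⁻²·s⁴·A²] · [kg·m²·s⁻³·A⁻¹] = s·A
  (2) Hz = s⁻¹  ← same
  (3) kg
  (4) [mass flow rate] = kg·s⁻¹
  (5) mol
Only (2) matches s⁻¹.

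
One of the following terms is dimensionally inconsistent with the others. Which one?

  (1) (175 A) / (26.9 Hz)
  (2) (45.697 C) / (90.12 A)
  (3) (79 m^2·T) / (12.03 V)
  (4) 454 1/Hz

In SI base units:
  (1) [A] / [s⁻¹] = s·A
  (2) [s·A] / [A] = s
  (3) [kg·m²·s⁻²·A⁻¹] / [kg·m²·s⁻³·A⁻¹] = s
  (4) Hz⁻¹ = (s⁻¹)⁻¹ = s
All reduce to s except (1), which is s·A.

(1)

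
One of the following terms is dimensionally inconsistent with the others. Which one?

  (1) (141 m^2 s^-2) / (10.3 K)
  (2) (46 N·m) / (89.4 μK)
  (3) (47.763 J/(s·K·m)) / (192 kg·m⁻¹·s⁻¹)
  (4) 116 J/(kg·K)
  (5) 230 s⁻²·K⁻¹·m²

Dimensions:
  (1) [m²·s⁻²] / [K] = m²·s⁻²·K⁻¹
  (2) [kg·m²·s⁻²] / [K] = kg·m²·s⁻²·K⁻¹
  (3) [kg·m·s⁻³·K⁻¹] / [kg·m⁻¹·s⁻¹] = m²·s⁻²·K⁻¹
  (4) J·kg⁻¹·K⁻¹ = N·m·kg⁻¹·K⁻¹ = m²·s⁻²·K⁻¹
  (5) m²·s⁻²·K⁻¹
All reduce to m²·s⁻²·K⁻¹ except (2), which is kg·m²·s⁻²·K⁻¹.

(2)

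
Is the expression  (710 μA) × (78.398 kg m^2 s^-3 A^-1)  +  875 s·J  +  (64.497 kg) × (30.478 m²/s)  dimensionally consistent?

Dimensions:
  (710 μA) × (78.398 kg m^2 s^-3 A^-1):  [A] · [kg·m²·s⁻³·A⁻¹] = kg·m²·s⁻³
  875 s·J:  J·s = N·m·s = kg·m²·s⁻¹
  (64.497 kg) × (30.478 m²/s):  [kg] · [m²·s⁻¹] = kg·m²·s⁻¹
The terms do not share a single dimension (kg·m²·s⁻³ vs kg·m²·s⁻¹).

No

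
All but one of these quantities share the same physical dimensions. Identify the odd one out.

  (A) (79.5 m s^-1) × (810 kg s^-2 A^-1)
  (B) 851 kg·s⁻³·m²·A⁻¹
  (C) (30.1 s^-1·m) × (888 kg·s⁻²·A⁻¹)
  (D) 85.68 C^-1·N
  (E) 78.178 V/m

Dimensions:
  (A) [m·s⁻¹] · [kg·s⁻²·A⁻¹] = kg·m·s⁻³·A⁻¹
  (B) kg·m²·s⁻³·A⁻¹
  (C) [m·s⁻¹] · [kg·s⁻²·A⁻¹] = kg·m·s⁻³·A⁻¹
  (D) N·C⁻¹ = kg·m·s⁻²·(s·A)⁻¹ = kg·m·s⁻³·A⁻¹
  (E) V·m⁻¹ = J·C⁻¹·m⁻¹ = kg·m·s⁻³·A⁻¹
All reduce to kg·m·s⁻³·A⁻¹ except (B), which is kg·m²·s⁻³·A⁻¹.

(B)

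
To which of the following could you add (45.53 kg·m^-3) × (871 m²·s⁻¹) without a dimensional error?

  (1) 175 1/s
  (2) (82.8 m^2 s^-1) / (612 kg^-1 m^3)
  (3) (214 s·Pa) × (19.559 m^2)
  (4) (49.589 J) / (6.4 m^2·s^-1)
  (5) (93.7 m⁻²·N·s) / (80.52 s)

(2)

Reference: [kg·m⁻³] · [m²·s⁻¹] = kg·m⁻¹·s⁻¹.
Each option:
  (1) s⁻¹
  (2) [m²·s⁻¹] / [kg⁻¹·m³] = kg·m⁻¹·s⁻¹  ← same
  (3) [kg·m⁻¹·s⁻¹] · [m²] = kg·m·s⁻¹
  (4) [kg·m²·s⁻²] / [m²·s⁻¹] = kg·s⁻¹
  (5) [kg·m⁻¹·s⁻¹] / [s] = kg·m⁻¹·s⁻²
Only (2) matches kg·m⁻¹·s⁻¹.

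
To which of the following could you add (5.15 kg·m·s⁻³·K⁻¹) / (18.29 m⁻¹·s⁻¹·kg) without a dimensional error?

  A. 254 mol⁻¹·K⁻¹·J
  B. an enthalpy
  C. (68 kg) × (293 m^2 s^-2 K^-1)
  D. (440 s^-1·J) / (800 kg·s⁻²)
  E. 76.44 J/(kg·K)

E.

Reference: [kg·m·s⁻³·K⁻¹] / [kg·m⁻¹·s⁻¹] = m²·s⁻²·K⁻¹.
Each option:
  A. J·mol⁻¹·K⁻¹ = N·m·mol⁻¹·K⁻¹ = kg·m²·s⁻²·K⁻¹·mol⁻¹
  B. [enthalpy] = kg·m²·s⁻²
  C. [kg] · [m²·s⁻²·K⁻¹] = kg·m²·s⁻²·K⁻¹
  D. [kg·m²·s⁻³] / [kg·s⁻²] = m²·s⁻¹
  E. J·kg⁻¹·K⁻¹ = N·m·kg⁻¹·K⁻¹ = m²·s⁻²·K⁻¹  ← same
Only E. matches m²·s⁻²·K⁻¹.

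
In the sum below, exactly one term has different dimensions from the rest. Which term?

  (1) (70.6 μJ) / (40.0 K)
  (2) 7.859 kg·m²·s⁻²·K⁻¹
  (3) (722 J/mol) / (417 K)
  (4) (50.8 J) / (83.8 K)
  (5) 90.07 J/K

(3)

Reduce each to base SI dimensions:
  (1) [kg·m²·s⁻²] / [K] = kg·m²·s⁻²·K⁻¹
  (2) kg·m²·s⁻²·K⁻¹
  (3) [kg·m²·s⁻²·mol⁻¹] / [K] = kg·m²·s⁻²·K⁻¹·mol⁻¹
  (4) [kg·m²·s⁻²] / [K] = kg·m²·s⁻²·K⁻¹
  (5) J·K⁻¹ = N·m·K⁻¹ = kg·m²·s⁻²·K⁻¹
All reduce to kg·m²·s⁻²·K⁻¹ except (3), which is kg·m²·s⁻²·K⁻¹·mol⁻¹.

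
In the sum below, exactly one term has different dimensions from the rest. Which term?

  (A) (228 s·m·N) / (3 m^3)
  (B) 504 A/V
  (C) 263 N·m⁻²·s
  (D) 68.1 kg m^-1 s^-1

Reduce each to base SI dimensions:
  (A) [kg·m²·s⁻¹] / [m³] = kg·m⁻¹·s⁻¹
  (B) A·V⁻¹ = A·(J·C⁻¹)⁻¹ = kg⁻¹·m⁻²·s³·A²
  (C) N·s·m⁻² = kg·m·s⁻²·s·m⁻² = kg·m⁻¹·s⁻¹
  (D) kg·m⁻¹·s⁻¹
All reduce to kg·m⁻¹·s⁻¹ except (B), which is kg⁻¹·m⁻²·s³·A².

(B)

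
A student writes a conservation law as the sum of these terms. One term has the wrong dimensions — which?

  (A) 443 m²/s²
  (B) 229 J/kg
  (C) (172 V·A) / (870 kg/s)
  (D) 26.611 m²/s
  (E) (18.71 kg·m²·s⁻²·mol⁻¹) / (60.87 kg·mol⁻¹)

Expand each in SI base units:
  (A) m²·s⁻²
  (B) J·kg⁻¹ = N·m·kg⁻¹ = m²·s⁻²
  (C) [kg·m²·s⁻³] / [kg·s⁻¹] = m²·s⁻²
  (D) m²·s⁻¹
  (E) [kg·m²·s⁻²·mol⁻¹] / [kg·mol⁻¹] = m²·s⁻²
All reduce to m²·s⁻² except (D), which is m²·s⁻¹.

(D)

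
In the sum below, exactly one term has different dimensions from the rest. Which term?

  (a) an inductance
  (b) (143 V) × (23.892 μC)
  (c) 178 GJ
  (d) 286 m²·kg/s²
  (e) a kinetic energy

(a)

Reduce each to base SI dimensions:
  (a) [inductance] = kg·m²·s⁻²·A⁻²
  (b) [kg·m²·s⁻³·A⁻¹] · [s·A] = kg·m²·s⁻²
  (c) J = N·m = kg·m²·s⁻²
  (d) kg·m²·s⁻²
  (e) [kinetic energy] = kg·m²·s⁻²
All reduce to kg·m²·s⁻² except (a), which is kg·m²·s⁻²·A⁻².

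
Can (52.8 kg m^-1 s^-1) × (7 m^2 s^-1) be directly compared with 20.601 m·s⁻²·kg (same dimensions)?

Yes

Work out the base dimensions of each:
  (52.8 kg m^-1 s^-1) × (7 m^2 s^-1):  [kg·m⁻¹·s⁻¹] · [m²·s⁻¹] = kg·m·s⁻²
  20.601 m·s⁻²·kg:  kg·m·s⁻²
Both are kg·m·s⁻², so they have the same dimensions and can be added.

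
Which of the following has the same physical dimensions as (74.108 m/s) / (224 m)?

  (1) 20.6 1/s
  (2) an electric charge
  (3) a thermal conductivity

Reference: [m·s⁻¹] / [m] = s⁻¹.
Each option:
  (1) s⁻¹  ← same
  (2) [electric charge] = s·A
  (3) [thermal conductivity] = kg·m·s⁻³·K⁻¹
Only (1) matches s⁻¹.

(1)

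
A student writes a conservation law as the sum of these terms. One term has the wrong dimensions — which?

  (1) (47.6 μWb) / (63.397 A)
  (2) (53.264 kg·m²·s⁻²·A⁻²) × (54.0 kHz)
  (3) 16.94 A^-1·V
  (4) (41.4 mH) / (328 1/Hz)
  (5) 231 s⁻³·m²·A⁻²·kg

(1)

Expand each in SI base units:
  (1) [kg·m²·s⁻²·A⁻¹] / [A] = kg·m²·s⁻²·A⁻²
  (2) [kg·m²·s⁻²·A⁻²] · [s⁻¹] = kg·m²·s⁻³·A⁻²
  (3) V·A⁻¹ = J·C⁻¹·A⁻¹ = kg·m²·s⁻³·A⁻²
  (4) [kg·m²·s⁻²·A⁻²] / [s] = kg·m²·s⁻³·A⁻²
  (5) kg·m²·s⁻³·A⁻²
All reduce to kg·m²·s⁻³·A⁻² except (1), which is kg·m²·s⁻²·A⁻².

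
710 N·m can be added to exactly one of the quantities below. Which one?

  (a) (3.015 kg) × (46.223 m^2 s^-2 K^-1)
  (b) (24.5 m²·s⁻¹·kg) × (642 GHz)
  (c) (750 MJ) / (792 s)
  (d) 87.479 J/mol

(b)

Reference: N·m = kg·m·s⁻²·m = kg·m²·s⁻².
Each option:
  (a) [kg] · [m²·s⁻²·K⁻¹] = kg·m²·s⁻²·K⁻¹
  (b) [kg·m²·s⁻¹] · [s⁻¹] = kg·m²·s⁻²  ← same
  (c) [kg·m²·s⁻²] / [s] = kg·m²·s⁻³
  (d) J·mol⁻¹ = N·m·mol⁻¹ = kg·m²·s⁻²·mol⁻¹
Only (b) matches kg·m²·s⁻².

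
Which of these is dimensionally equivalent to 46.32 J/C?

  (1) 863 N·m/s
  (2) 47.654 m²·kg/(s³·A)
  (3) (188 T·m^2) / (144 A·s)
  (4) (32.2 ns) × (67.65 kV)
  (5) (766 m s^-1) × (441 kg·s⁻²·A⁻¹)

(2)

Reference: J·C⁻¹ = N·m·(s·A)⁻¹ = kg·m²·s⁻³·A⁻¹.
Each option:
  (1) N·m·s⁻¹ = kg·m·s⁻²·m·s⁻¹ = kg·m²·s⁻³
  (2) kg·m²·s⁻³·A⁻¹  ← same
  (3) [kg·m²·s⁻²·A⁻¹] / [s·A] = kg·m²·s⁻³·A⁻²
  (4) [s] · [kg·m²·s⁻³·A⁻¹] = kg·m²·s⁻²·A⁻¹
  (5) [m·s⁻¹] · [kg·s⁻²·A⁻¹] = kg·m·s⁻³·A⁻¹
Only (2) matches kg·m²·s⁻³·A⁻¹.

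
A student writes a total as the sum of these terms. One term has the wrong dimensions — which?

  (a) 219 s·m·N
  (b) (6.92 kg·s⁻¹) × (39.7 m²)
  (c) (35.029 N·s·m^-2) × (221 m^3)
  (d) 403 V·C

(d)

Dimensions:
  (a) N·m·s = kg·m·s⁻²·m·s = kg·m²·s⁻¹
  (b) [kg·s⁻¹] · [m²] = kg·m²·s⁻¹
  (c) [kg·m⁻¹·s⁻¹] · [m³] = kg·m²·s⁻¹
  (d) C·V = s·A·J·C⁻¹ = kg·m²·s⁻²
All reduce to kg·m²·s⁻¹ except (d), which is kg·m²·s⁻².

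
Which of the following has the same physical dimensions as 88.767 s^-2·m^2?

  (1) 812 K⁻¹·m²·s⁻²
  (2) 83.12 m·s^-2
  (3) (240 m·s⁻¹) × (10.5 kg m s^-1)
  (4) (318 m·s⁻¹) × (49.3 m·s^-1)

(4)

Reference: m²·s⁻².
Each option:
  (1) m²·s⁻²·K⁻¹
  (2) m·s⁻²
  (3) [m·s⁻¹] · [kg·m·s⁻¹] = kg·m²·s⁻²
  (4) [m·s⁻¹] · [m·s⁻¹] = m²·s⁻²  ← same
Only (4) matches m²·s⁻².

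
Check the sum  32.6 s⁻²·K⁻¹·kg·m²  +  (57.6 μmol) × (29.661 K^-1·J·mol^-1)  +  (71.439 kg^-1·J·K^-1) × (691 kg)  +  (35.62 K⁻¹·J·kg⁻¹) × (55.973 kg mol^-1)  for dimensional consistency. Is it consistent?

No

Dimensions:
  32.6 s⁻²·K⁻¹·kg·m²:  kg·m²·s⁻²·K⁻¹
  (57.6 μmol) × (29.661 K^-1·J·mol^-1):  [mol] · [kg·m²·s⁻²·K⁻¹·mol⁻¹] = kg·m²·s⁻²·K⁻¹
  (71.439 kg^-1·J·K^-1) × (691 kg):  [m²·s⁻²·K⁻¹] · [kg] = kg·m²·s⁻²·K⁻¹
  (35.62 K⁻¹·J·kg⁻¹) × (55.973 kg mol^-1):  [m²·s⁻²·K⁻¹] · [kg·mol⁻¹] = kg·m²·s⁻²·K⁻¹·mol⁻¹
The terms do not share a single dimension (kg·m²·s⁻²·K⁻¹ vs kg·m²·s⁻²·K⁻¹·mol⁻¹).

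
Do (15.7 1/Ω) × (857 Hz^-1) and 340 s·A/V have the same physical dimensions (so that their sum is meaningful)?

Reduce each to base SI dimensions:
  (15.7 1/Ω) × (857 Hz^-1):  [kg⁻¹·m⁻²·s³·A²] · [s] = kg⁻¹·m⁻²·s⁴·A²
  340 s·A/V:  A·s·V⁻¹ = A·s·(J·C⁻¹)⁻¹ = kg⁻¹·m⁻²·s⁴·A²
Both are kg⁻¹·m⁻²·s⁴·A², so they have the same dimensions and can be added.

Yes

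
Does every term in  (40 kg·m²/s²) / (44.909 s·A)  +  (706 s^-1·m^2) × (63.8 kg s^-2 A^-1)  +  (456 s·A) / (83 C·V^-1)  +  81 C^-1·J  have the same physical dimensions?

Yes

In SI base units:
  (40 kg·m²/s²) / (44.909 s·A):  [kg·m²·s⁻²] / [s·A] = kg·m²·s⁻³·A⁻¹
  (706 s^-1·m^2) × (63.8 kg s^-2 A^-1):  [m²·s⁻¹] · [kg·s⁻²·A⁻¹] = kg·m²·s⁻³·A⁻¹
  (456 s·A) / (83 C·V^-1):  [s·A] / [kg⁻¹·m⁻²·s⁴·A²] = kg·m²·s⁻³·A⁻¹
  81 C^-1·J:  J·C⁻¹ = N·m·(s·A)⁻¹ = kg·m²·s⁻³·A⁻¹
Every term reduces to kg·m²·s⁻³·A⁻¹.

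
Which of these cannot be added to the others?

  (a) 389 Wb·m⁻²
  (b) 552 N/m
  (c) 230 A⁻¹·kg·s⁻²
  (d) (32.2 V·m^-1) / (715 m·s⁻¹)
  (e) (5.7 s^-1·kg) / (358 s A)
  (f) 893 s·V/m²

(b)

Dimensions:
  (a) Wb·m⁻² = V·s·m⁻² = kg·s⁻²·A⁻¹
  (b) N·m⁻¹ = kg·m·s⁻²·m⁻¹ = kg·s⁻²
  (c) kg·s⁻²·A⁻¹
  (d) [kg·m·s⁻³·A⁻¹] / [m·s⁻¹] = kg·s⁻²·A⁻¹
  (e) [kg·s⁻¹] / [s·A] = kg·s⁻²·A⁻¹
  (f) V·s·m⁻² = J·C⁻¹·s·m⁻² = kg·s⁻²·A⁻¹
All reduce to kg·s⁻²·A⁻¹ except (b), which is kg·s⁻².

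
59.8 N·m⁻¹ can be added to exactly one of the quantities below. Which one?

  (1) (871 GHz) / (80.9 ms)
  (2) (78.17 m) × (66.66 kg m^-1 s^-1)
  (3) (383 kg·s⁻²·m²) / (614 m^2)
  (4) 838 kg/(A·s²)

(3)

Reference: N·m⁻¹ = kg·m·s⁻²·m⁻¹ = kg·s⁻².
Each option:
  (1) [s⁻¹] / [s] = s⁻²
  (2) [m] · [kg·m⁻¹·s⁻¹] = kg·s⁻¹
  (3) [kg·m²·s⁻²] / [m²] = kg·s⁻²  ← same
  (4) kg·s⁻²·A⁻¹
Only (3) matches kg·s⁻².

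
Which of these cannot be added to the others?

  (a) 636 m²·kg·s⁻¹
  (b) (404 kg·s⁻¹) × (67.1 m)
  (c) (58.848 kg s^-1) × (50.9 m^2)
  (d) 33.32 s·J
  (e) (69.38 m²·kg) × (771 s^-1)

Dimensions:
  (a) kg·m²·s⁻¹
  (b) [kg·s⁻¹] · [m] = kg·m·s⁻¹
  (c) [kg·s⁻¹] · [m²] = kg·m²·s⁻¹
  (d) J·s = N·m·s = kg·m²·s⁻¹
  (e) [kg·m²] · [s⁻¹] = kg·m²·s⁻¹
All reduce to kg·m²·s⁻¹ except (b), which is kg·m·s⁻¹.

(b)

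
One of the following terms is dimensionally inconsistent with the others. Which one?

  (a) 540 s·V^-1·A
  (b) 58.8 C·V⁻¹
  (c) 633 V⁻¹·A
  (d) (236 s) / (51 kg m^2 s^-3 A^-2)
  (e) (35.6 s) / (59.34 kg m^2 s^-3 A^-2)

(c)

In SI base units:
  (a) A·s·V⁻¹ = A·s·(J·C⁻¹)⁻¹ = kg⁻¹·m⁻²·s⁴·A²
  (b) C·V⁻¹ = s·A·(J·C⁻¹)⁻¹ = kg⁻¹·m⁻²·s⁴·A²
  (c) A·V⁻¹ = A·(J·C⁻¹)⁻¹ = kg⁻¹·m⁻²·s³·A²
  (d) [s] / [kg·m²·s⁻³·A⁻²] = kg⁻¹·m⁻²·s⁴·A²
  (e) [s] / [kg·m²·s⁻³·A⁻²] = kg⁻¹·m⁻²·s⁴·A²
All reduce to kg⁻¹·m⁻²·s⁴·A² except (c), which is kg⁻¹·m⁻²·s³·A².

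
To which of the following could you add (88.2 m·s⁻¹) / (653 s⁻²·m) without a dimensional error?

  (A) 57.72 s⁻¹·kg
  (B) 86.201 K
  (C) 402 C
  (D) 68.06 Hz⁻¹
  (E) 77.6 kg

Reference: [m·s⁻¹] / [m·s⁻²] = s.
Each option:
  (A) kg·s⁻¹
  (B) K
  (C) C = s·A
  (D) Hz⁻¹ = (s⁻¹)⁻¹ = s  ← same
  (E) kg
Only (D) matches s.

(D)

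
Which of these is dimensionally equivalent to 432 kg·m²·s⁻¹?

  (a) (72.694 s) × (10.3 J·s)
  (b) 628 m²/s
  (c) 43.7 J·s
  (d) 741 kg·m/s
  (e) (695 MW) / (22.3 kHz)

Reference: kg·m²·s⁻¹.
Each option:
  (a) [s] · [kg·m²·s⁻¹] = kg·m²
  (b) m²·s⁻¹
  (c) J·s = N·m·s = kg·m²·s⁻¹  ← same
  (d) kg·m·s⁻¹
  (e) [kg·m²·s⁻³] / [s⁻¹] = kg·m²·s⁻²
Only (c) matches kg·m²·s⁻¹.

(c)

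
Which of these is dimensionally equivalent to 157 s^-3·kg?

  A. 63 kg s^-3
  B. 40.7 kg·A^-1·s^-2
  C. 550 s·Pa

A.

Reference: kg·s⁻³.
Each option:
  A. kg·s⁻³  ← same
  B. kg·s⁻²·A⁻¹
  C. Pa·s = N·m⁻²·s = kg·m⁻¹·s⁻¹
Only A. matches kg·s⁻³.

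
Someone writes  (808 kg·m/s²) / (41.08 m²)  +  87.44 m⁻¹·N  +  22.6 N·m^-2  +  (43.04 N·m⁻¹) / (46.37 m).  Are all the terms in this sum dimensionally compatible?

In SI base units:
  (808 kg·m/s²) / (41.08 m²):  [kg·m·s⁻²] / [m²] = kg·m⁻¹·s⁻²
  87.44 m⁻¹·N:  N·m⁻¹ = kg·m·s⁻²·m⁻¹ = kg·s⁻²
  22.6 N·m^-2:  N·m⁻² = kg·m·s⁻²·m⁻² = kg·m⁻¹·s⁻²
  (43.04 N·m⁻¹) / (46.37 m):  [kg·s⁻²] / [m] = kg·m⁻¹·s⁻²
The terms do not share a single dimension (kg·m⁻¹·s⁻² vs kg·s⁻²).

No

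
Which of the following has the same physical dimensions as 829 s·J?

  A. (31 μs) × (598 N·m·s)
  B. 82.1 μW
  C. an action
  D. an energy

Reference: J·s = N·m·s = kg·m²·s⁻¹.
Each option:
  A. [s] · [kg·m²·s⁻¹] = kg·m²
  B. W = J·s⁻¹ = kg·m²·s⁻³
  C. [action] = kg·m²·s⁻¹  ← same
  D. [energy] = kg·m²·s⁻²
Only C. matches kg·m²·s⁻¹.

C.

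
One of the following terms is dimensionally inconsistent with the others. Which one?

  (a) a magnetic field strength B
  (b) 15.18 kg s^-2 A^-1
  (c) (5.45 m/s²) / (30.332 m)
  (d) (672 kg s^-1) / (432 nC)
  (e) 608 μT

Work out the base dimensions of each:
  (a) [magnetic field strength B] = kg·s⁻²·A⁻¹
  (b) kg·s⁻²·A⁻¹
  (c) [m·s⁻²] / [m] = s⁻²
  (d) [kg·s⁻¹] / [s·A] = kg·s⁻²·A⁻¹
  (e) T = Wb·m⁻² = kg·s⁻²·A⁻¹
All reduce to kg·s⁻²·A⁻¹ except (c), which is s⁻².

(c)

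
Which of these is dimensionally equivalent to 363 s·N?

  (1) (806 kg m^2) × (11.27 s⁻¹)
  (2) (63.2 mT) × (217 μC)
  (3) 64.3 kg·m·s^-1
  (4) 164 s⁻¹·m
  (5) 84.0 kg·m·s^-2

(3)

Reference: N·s = kg·m·s⁻²·s = kg·m·s⁻¹.
Each option:
  (1) [kg·m²] · [s⁻¹] = kg·m²·s⁻¹
  (2) [kg·s⁻²·A⁻¹] · [s·A] = kg·s⁻¹
  (3) kg·m·s⁻¹  ← same
  (4) m·s⁻¹
  (5) kg·m·s⁻²
Only (3) matches kg·m·s⁻¹.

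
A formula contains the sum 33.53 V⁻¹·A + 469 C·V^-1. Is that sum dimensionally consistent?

Dimensions:
  33.53 V⁻¹·A:  A·V⁻¹ = A·(J·C⁻¹)⁻¹ = kg⁻¹·m⁻²·s³·A²
  469 C·V^-1:  C·V⁻¹ = s·A·(J·C⁻¹)⁻¹ = kg⁻¹·m⁻²·s⁴·A²
kg⁻¹·m⁻²·s³·A² ≠ kg⁻¹·m⁻²·s⁴·A², so they cannot be added.

No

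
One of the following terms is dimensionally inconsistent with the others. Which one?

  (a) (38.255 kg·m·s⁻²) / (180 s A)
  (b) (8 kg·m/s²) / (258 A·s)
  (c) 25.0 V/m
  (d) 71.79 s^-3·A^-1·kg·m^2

(d)

Reduce each to base SI dimensions:
  (a) [kg·m·s⁻²] / [s·A] = kg·m·s⁻³·A⁻¹
  (b) [kg·m·s⁻²] / [s·A] = kg·m·s⁻³·A⁻¹
  (c) V·m⁻¹ = J·C⁻¹·m⁻¹ = kg·m·s⁻³·A⁻¹
  (d) kg·m²·s⁻³·A⁻¹
All reduce to kg·m·s⁻³·A⁻¹ except (d), which is kg·m²·s⁻³·A⁻¹.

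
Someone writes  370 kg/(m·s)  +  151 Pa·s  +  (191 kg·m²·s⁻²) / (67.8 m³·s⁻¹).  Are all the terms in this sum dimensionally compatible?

Yes

Work out the base dimensions of each:
  370 kg/(m·s):  kg·m⁻¹·s⁻¹
  151 Pa·s:  Pa·s = N·m⁻²·s = kg·m⁻¹·s⁻¹
  (191 kg·m²·s⁻²) / (67.8 m³·s⁻¹):  [kg·m²·s⁻²] / [m³·s⁻¹] = kg·m⁻¹·s⁻¹
Every term reduces to kg·m⁻¹·s⁻¹.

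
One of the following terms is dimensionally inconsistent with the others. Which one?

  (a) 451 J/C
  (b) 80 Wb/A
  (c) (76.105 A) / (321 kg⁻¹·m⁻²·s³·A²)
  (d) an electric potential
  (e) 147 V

(b)

In SI base units:
  (a) J·C⁻¹ = N·m·(s·A)⁻¹ = kg·m²·s⁻³·A⁻¹
  (b) Wb·A⁻¹ = V·s·A⁻¹ = kg·m²·s⁻²·A⁻²
  (c) [A] / [kg⁻¹·m⁻²·s³·A²] = kg·m²·s⁻³·A⁻¹
  (d) [electric potential] = kg·m²·s⁻³·A⁻¹
  (e) V = J·C⁻¹ = kg·m²·s⁻³·A⁻¹
All reduce to kg·m²·s⁻³·A⁻¹ except (b), which is kg·m²·s⁻²·A⁻².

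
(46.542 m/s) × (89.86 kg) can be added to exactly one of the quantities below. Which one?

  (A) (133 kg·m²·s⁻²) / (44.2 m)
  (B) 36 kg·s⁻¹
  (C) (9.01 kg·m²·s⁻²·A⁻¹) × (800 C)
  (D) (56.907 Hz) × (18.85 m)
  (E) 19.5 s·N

(E)

Reference: [m·s⁻¹] · [kg] = kg·m·s⁻¹.
Each option:
  (A) [kg·m²·s⁻²] / [m] = kg·m·s⁻²
  (B) kg·s⁻¹
  (C) [kg·m²·s⁻²·A⁻¹] · [s·A] = kg·m²·s⁻¹
  (D) [s⁻¹] · [m] = m·s⁻¹
  (E) N·s = kg·m·s⁻²·s = kg·m·s⁻¹  ← same
Only (E) matches kg·m·s⁻¹.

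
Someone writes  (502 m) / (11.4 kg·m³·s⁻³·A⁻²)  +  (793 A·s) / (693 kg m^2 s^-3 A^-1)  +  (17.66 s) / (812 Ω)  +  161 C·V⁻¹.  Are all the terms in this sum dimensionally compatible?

No

Expand each in SI base units:
  (502 m) / (11.4 kg·m³·s⁻³·A⁻²):  [m] / [kg·m³·s⁻³·A⁻²] = kg⁻¹·m⁻²·s³·A²
  (793 A·s) / (693 kg m^2 s^-3 A^-1):  [s·A] / [kg·m²·s⁻³·A⁻¹] = kg⁻¹·m⁻²·s⁴·A²
  (17.66 s) / (812 Ω):  [s] / [kg·m²·s⁻³·A⁻²] = kg⁻¹·m⁻²·s⁴·A²
  161 C·V⁻¹:  C·V⁻¹ = s·A·(J·C⁻¹)⁻¹ = kg⁻¹·m⁻²·s⁴·A²
The terms do not share a single dimension (kg⁻¹·m⁻²·s³·A² vs kg⁻¹·m⁻²·s⁴·A²).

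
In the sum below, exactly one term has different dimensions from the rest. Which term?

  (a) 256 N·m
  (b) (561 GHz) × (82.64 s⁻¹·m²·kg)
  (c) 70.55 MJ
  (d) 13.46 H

In SI base units:
  (a) N·m = kg·m·s⁻²·m = kg·m²·s⁻²
  (b) [s⁻¹] · [kg·m²·s⁻¹] = kg·m²·s⁻²
  (c) J = N·m = kg·m²·s⁻²
  (d) H = V·s·A⁻¹ = kg·m²·s⁻²·A⁻²
All reduce to kg·m²·s⁻² except (d), which is kg·m²·s⁻²·A⁻².

(d)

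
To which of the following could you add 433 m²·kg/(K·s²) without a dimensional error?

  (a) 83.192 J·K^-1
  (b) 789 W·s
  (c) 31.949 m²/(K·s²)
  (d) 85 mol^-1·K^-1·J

(a)

Reference: kg·m²·s⁻²·K⁻¹.
Each option:
  (a) J·K⁻¹ = N·m·K⁻¹ = kg·m²·s⁻²·K⁻¹  ← same
  (b) W·s = J·s⁻¹·s = kg·m²·s⁻²
  (c) m²·s⁻²·K⁻¹
  (d) J·mol⁻¹·K⁻¹ = N·m·mol⁻¹·K⁻¹ = kg·m²·s⁻²·K⁻¹·mol⁻¹
Only (a) matches kg·m²·s⁻²·K⁻¹.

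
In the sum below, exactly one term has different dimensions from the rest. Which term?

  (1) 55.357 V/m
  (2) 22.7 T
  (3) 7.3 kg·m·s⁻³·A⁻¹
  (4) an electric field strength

(2)

Reduce each to base SI dimensions:
  (1) V·m⁻¹ = J·C⁻¹·m⁻¹ = kg·m·s⁻³·A⁻¹
  (2) T = Wb·m⁻² = kg·s⁻²·A⁻¹
  (3) kg·m·s⁻³·A⁻¹
  (4) [electric field strength] = kg·m·s⁻³·A⁻¹
All reduce to kg·m·s⁻³·A⁻¹ except (2), which is kg·s⁻²·A⁻¹.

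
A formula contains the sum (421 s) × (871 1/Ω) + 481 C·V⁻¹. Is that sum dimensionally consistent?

Yes

In SI base units:
  (421 s) × (871 1/Ω):  [s] · [kg⁻¹·m⁻²·s³·A²] = kg⁻¹·m⁻²·s⁴·A²
  481 C·V⁻¹:  C·V⁻¹ = s·A·(J·C⁻¹)⁻¹ = kg⁻¹·m⁻²·s⁴·A²
Both are kg⁻¹·m⁻²·s⁴·A², so they have the same dimensions and can be added.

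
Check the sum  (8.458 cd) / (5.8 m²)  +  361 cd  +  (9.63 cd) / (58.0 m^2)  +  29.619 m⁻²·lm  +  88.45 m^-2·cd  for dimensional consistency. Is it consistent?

In SI base units:
  (8.458 cd) / (5.8 m²):  [cd] / [m²] = m⁻²·cd
  361 cd:  cd
  (9.63 cd) / (58.0 m^2):  [cd] / [m²] = m⁻²·cd
  29.619 m⁻²·lm:  lm·m⁻² = cd·m⁻² = m⁻²·cd
  88.45 m^-2·cd:  cd·m⁻² = m⁻²·cd
The terms do not share a single dimension (cd vs m⁻²·cd).

No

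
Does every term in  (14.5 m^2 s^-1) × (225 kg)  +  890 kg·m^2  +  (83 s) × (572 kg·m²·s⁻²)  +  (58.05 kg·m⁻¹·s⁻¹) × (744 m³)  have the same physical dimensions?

No

Work out the base dimensions of each:
  (14.5 m^2 s^-1) × (225 kg):  [m²·s⁻¹] · [kg] = kg·m²·s⁻¹
  890 kg·m^2:  kg·m²
  (83 s) × (572 kg·m²·s⁻²):  [s] · [kg·m²·s⁻²] = kg·m²·s⁻¹
  (58.05 kg·m⁻¹·s⁻¹) × (744 m³):  [kg·m⁻¹·s⁻¹] · [m³] = kg·m²·s⁻¹
The terms do not share a single dimension (kg·m² vs kg·m²·s⁻¹).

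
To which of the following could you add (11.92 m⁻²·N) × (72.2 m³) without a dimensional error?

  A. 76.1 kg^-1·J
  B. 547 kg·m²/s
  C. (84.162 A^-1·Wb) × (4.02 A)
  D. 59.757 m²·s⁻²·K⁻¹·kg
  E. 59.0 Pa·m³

E.

Reference: [kg·m⁻¹·s⁻²] · [m³] = kg·m²·s⁻².
Each option:
  A. J·kg⁻¹ = N·m·kg⁻¹ = m²·s⁻²
  B. kg·m²·s⁻¹
  C. [kg·m²·s⁻²·A⁻²] · [A] = kg·m²·s⁻²·A⁻¹
  D. kg·m²·s⁻²·K⁻¹
  E. Pa·m³ = N·m⁻²·m³ = kg·m²·s⁻²  ← same
Only E. matches kg·m²·s⁻².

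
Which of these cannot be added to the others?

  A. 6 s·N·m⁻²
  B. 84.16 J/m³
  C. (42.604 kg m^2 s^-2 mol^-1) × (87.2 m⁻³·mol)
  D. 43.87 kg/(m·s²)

Dimensions:
  A. N·s·m⁻² = kg·m·s⁻²·s·m⁻² = kg·m⁻¹·s⁻¹
  B. J·m⁻³ = N·m·m⁻³ = kg·m⁻¹·s⁻²
  C. [kg·m²·s⁻²·mol⁻¹] · [m⁻³·mol] = kg·m⁻¹·s⁻²
  D. kg·m⁻¹·s⁻²
All reduce to kg·m⁻¹·s⁻² except A., which is kg·m⁻¹·s⁻¹.

A.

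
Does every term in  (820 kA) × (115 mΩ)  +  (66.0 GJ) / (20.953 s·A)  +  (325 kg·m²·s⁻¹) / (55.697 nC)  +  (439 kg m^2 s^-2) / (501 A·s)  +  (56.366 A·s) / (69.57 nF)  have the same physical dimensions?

Dimensions:
  (820 kA) × (115 mΩ):  [A] · [kg·m²·s⁻³·A⁻²] = kg·m²·s⁻³·A⁻¹
  (66.0 GJ) / (20.953 s·A):  [kg·m²·s⁻²] / [s·A] = kg·m²·s⁻³·A⁻¹
  (325 kg·m²·s⁻¹) / (55.697 nC):  [kg·m²·s⁻¹] / [s·A] = kg·m²·s⁻²·A⁻¹
  (439 kg m^2 s^-2) / (501 A·s):  [kg·m²·s⁻²] / [s·A] = kg·m²·s⁻³·A⁻¹
  (56.366 A·s) / (69.57 nF):  [s·A] / [kg⁻¹·m⁻²·s⁴·A²] = kg·m²·s⁻³·A⁻¹
The terms do not share a single dimension (kg·m²·s⁻²·A⁻¹ vs kg·m²·s⁻³·A⁻¹).

No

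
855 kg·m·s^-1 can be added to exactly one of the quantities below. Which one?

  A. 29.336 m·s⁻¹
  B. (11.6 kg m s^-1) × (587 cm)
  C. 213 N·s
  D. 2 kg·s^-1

C.

Reference: kg·m·s⁻¹.
Each option:
  A. m·s⁻¹
  B. [kg·m·s⁻¹] · [m] = kg·m²·s⁻¹
  C. N·s = kg·m·s⁻²·s = kg·m·s⁻¹  ← same
  D. kg·s⁻¹
Only C. matches kg·m·s⁻¹.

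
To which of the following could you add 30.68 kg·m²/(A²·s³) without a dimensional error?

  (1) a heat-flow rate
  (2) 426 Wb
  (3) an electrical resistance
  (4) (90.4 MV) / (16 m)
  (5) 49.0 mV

(3)

Reference: kg·m²·s⁻³·A⁻².
Each option:
  (1) [heat-flow rate] = kg·m²·s⁻³
  (2) Wb = V·s = kg·m²·s⁻²·A⁻¹
  (3) [electrical resistance] = kg·m²·s⁻³·A⁻²  ← same
  (4) [kg·m²·s⁻³·A⁻¹] / [m] = kg·m·s⁻³·A⁻¹
  (5) V = J·C⁻¹ = kg·m²·s⁻³·A⁻¹
Only (3) matches kg·m²·s⁻³·A⁻².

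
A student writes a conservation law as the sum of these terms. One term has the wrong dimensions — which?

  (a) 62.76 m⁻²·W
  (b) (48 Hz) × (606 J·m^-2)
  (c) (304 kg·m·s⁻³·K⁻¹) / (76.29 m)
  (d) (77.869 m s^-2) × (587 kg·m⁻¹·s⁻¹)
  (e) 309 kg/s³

Dimensions:
  (a) W·m⁻² = J·s⁻¹·m⁻² = kg·s⁻³
  (b) [s⁻¹] · [kg·s⁻²] = kg·s⁻³
  (c) [kg·m·s⁻³·K⁻¹] / [m] = kg·s⁻³·K⁻¹
  (d) [m·s⁻²] · [kg·m⁻¹·s⁻¹] = kg·s⁻³
  (e) kg·s⁻³
All reduce to kg·s⁻³ except (c), which is kg·s⁻³·K⁻¹.

(c)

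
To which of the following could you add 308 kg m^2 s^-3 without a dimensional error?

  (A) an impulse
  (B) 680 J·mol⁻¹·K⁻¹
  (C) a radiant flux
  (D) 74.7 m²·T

Reference: kg·m²·s⁻³.
Each option:
  (A) [impulse] = kg·m·s⁻¹
  (B) J·mol⁻¹·K⁻¹ = N·m·mol⁻¹·K⁻¹ = kg·m²·s⁻²·K⁻¹·mol⁻¹
  (C) [radiant flux] = kg·m²·s⁻³  ← same
  (D) T·m² = Wb·m⁻²·m² = kg·m²·s⁻²·A⁻¹
Only (C) matches kg·m²·s⁻³.

(C)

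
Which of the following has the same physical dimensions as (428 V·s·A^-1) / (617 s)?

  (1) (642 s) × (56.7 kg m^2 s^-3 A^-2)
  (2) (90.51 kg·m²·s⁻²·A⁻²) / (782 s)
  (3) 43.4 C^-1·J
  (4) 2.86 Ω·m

(2)

Reference: [kg·m²·s⁻²·A⁻²] / [s] = kg·m²·s⁻³·A⁻².
Each option:
  (1) [s] · [kg·m²·s⁻³·A⁻²] = kg·m²·s⁻²·A⁻²
  (2) [kg·m²·s⁻²·A⁻²] / [s] = kg·m²·s⁻³·A⁻²  ← same
  (3) J·C⁻¹ = N·m·(s·A)⁻¹ = kg·m²·s⁻³·A⁻¹
  (4) Ω·m = V·A⁻¹·m = kg·m³·s⁻³·A⁻²
Only (2) matches kg·m²·s⁻³·A⁻².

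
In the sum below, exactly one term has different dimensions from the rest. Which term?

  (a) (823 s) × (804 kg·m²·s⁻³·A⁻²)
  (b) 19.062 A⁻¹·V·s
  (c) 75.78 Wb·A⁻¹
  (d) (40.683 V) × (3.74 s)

In SI base units:
  (a) [s] · [kg·m²·s⁻³·A⁻²] = kg·m²·s⁻²·A⁻²
  (b) V·s·A⁻¹ = J·C⁻¹·s·A⁻¹ = kg·m²·s⁻²·A⁻²
  (c) Wb·A⁻¹ = V·s·A⁻¹ = kg·m²·s⁻²·A⁻²
  (d) [kg·m²·s⁻³·A⁻¹] · [s] = kg·m²·s⁻²·A⁻¹
All reduce to kg·m²·s⁻²·A⁻² except (d), which is kg·m²·s⁻²·A⁻¹.

(d)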